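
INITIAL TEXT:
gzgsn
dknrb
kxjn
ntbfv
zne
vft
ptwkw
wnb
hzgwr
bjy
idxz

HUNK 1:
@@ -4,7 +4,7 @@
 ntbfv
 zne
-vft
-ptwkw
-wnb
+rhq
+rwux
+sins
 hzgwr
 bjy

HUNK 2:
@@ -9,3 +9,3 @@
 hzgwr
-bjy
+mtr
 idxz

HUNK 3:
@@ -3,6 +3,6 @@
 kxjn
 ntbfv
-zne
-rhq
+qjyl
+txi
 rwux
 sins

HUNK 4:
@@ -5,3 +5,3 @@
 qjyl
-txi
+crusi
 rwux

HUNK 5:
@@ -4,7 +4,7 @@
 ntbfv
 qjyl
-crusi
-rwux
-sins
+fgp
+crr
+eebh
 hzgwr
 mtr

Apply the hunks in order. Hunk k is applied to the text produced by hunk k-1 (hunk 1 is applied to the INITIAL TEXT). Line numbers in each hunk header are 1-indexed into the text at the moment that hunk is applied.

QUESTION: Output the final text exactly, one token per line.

Hunk 1: at line 4 remove [vft,ptwkw,wnb] add [rhq,rwux,sins] -> 11 lines: gzgsn dknrb kxjn ntbfv zne rhq rwux sins hzgwr bjy idxz
Hunk 2: at line 9 remove [bjy] add [mtr] -> 11 lines: gzgsn dknrb kxjn ntbfv zne rhq rwux sins hzgwr mtr idxz
Hunk 3: at line 3 remove [zne,rhq] add [qjyl,txi] -> 11 lines: gzgsn dknrb kxjn ntbfv qjyl txi rwux sins hzgwr mtr idxz
Hunk 4: at line 5 remove [txi] add [crusi] -> 11 lines: gzgsn dknrb kxjn ntbfv qjyl crusi rwux sins hzgwr mtr idxz
Hunk 5: at line 4 remove [crusi,rwux,sins] add [fgp,crr,eebh] -> 11 lines: gzgsn dknrb kxjn ntbfv qjyl fgp crr eebh hzgwr mtr idxz

Answer: gzgsn
dknrb
kxjn
ntbfv
qjyl
fgp
crr
eebh
hzgwr
mtr
idxz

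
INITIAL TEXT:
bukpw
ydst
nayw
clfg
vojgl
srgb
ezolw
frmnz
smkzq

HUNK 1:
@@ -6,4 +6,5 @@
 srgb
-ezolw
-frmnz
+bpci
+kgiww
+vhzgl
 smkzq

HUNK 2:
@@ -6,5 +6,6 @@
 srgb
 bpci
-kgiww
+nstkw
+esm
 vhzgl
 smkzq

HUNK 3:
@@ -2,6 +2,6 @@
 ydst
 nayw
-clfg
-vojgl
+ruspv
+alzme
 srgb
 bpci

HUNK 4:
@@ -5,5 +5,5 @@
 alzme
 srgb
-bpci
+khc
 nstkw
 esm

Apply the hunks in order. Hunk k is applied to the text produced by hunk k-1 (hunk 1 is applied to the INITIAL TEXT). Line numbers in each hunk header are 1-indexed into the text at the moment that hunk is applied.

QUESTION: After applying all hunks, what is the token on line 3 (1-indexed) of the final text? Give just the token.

Answer: nayw

Derivation:
Hunk 1: at line 6 remove [ezolw,frmnz] add [bpci,kgiww,vhzgl] -> 10 lines: bukpw ydst nayw clfg vojgl srgb bpci kgiww vhzgl smkzq
Hunk 2: at line 6 remove [kgiww] add [nstkw,esm] -> 11 lines: bukpw ydst nayw clfg vojgl srgb bpci nstkw esm vhzgl smkzq
Hunk 3: at line 2 remove [clfg,vojgl] add [ruspv,alzme] -> 11 lines: bukpw ydst nayw ruspv alzme srgb bpci nstkw esm vhzgl smkzq
Hunk 4: at line 5 remove [bpci] add [khc] -> 11 lines: bukpw ydst nayw ruspv alzme srgb khc nstkw esm vhzgl smkzq
Final line 3: nayw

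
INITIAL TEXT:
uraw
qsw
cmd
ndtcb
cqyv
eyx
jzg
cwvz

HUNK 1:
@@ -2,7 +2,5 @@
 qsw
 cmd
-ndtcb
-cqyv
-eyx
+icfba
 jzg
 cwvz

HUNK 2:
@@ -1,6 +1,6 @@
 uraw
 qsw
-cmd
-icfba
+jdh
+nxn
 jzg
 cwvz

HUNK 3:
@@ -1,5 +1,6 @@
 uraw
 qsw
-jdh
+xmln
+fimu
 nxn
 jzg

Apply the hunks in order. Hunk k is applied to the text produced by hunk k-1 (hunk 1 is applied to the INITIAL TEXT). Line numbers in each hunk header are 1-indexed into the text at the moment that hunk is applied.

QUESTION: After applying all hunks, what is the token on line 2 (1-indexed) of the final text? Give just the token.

Answer: qsw

Derivation:
Hunk 1: at line 2 remove [ndtcb,cqyv,eyx] add [icfba] -> 6 lines: uraw qsw cmd icfba jzg cwvz
Hunk 2: at line 1 remove [cmd,icfba] add [jdh,nxn] -> 6 lines: uraw qsw jdh nxn jzg cwvz
Hunk 3: at line 1 remove [jdh] add [xmln,fimu] -> 7 lines: uraw qsw xmln fimu nxn jzg cwvz
Final line 2: qsw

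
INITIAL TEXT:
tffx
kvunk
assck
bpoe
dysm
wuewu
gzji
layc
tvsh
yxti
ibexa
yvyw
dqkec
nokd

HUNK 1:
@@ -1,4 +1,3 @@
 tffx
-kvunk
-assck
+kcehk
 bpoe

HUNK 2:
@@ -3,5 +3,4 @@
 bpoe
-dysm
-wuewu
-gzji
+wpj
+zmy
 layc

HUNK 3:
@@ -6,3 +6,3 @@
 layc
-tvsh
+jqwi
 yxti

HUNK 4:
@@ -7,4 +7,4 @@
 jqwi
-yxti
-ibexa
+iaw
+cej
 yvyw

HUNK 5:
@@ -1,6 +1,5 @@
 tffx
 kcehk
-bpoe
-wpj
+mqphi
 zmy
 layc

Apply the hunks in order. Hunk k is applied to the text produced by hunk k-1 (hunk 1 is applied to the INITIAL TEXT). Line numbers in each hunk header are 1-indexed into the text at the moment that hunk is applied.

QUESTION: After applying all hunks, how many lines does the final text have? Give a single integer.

Answer: 11

Derivation:
Hunk 1: at line 1 remove [kvunk,assck] add [kcehk] -> 13 lines: tffx kcehk bpoe dysm wuewu gzji layc tvsh yxti ibexa yvyw dqkec nokd
Hunk 2: at line 3 remove [dysm,wuewu,gzji] add [wpj,zmy] -> 12 lines: tffx kcehk bpoe wpj zmy layc tvsh yxti ibexa yvyw dqkec nokd
Hunk 3: at line 6 remove [tvsh] add [jqwi] -> 12 lines: tffx kcehk bpoe wpj zmy layc jqwi yxti ibexa yvyw dqkec nokd
Hunk 4: at line 7 remove [yxti,ibexa] add [iaw,cej] -> 12 lines: tffx kcehk bpoe wpj zmy layc jqwi iaw cej yvyw dqkec nokd
Hunk 5: at line 1 remove [bpoe,wpj] add [mqphi] -> 11 lines: tffx kcehk mqphi zmy layc jqwi iaw cej yvyw dqkec nokd
Final line count: 11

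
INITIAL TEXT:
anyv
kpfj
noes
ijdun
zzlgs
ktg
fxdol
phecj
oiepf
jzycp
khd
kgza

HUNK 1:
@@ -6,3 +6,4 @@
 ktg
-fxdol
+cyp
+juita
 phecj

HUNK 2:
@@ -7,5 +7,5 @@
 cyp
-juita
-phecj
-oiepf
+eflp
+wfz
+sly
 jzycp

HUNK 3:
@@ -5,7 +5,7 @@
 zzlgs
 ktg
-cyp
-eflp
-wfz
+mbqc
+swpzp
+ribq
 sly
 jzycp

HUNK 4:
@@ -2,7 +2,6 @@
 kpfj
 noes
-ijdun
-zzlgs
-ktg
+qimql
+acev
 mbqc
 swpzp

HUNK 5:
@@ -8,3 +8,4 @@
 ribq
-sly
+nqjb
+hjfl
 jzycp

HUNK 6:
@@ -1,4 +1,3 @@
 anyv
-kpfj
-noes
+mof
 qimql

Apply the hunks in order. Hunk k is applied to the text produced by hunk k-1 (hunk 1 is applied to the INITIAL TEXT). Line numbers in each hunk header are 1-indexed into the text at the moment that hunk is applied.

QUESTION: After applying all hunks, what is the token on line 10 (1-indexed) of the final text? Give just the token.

Hunk 1: at line 6 remove [fxdol] add [cyp,juita] -> 13 lines: anyv kpfj noes ijdun zzlgs ktg cyp juita phecj oiepf jzycp khd kgza
Hunk 2: at line 7 remove [juita,phecj,oiepf] add [eflp,wfz,sly] -> 13 lines: anyv kpfj noes ijdun zzlgs ktg cyp eflp wfz sly jzycp khd kgza
Hunk 3: at line 5 remove [cyp,eflp,wfz] add [mbqc,swpzp,ribq] -> 13 lines: anyv kpfj noes ijdun zzlgs ktg mbqc swpzp ribq sly jzycp khd kgza
Hunk 4: at line 2 remove [ijdun,zzlgs,ktg] add [qimql,acev] -> 12 lines: anyv kpfj noes qimql acev mbqc swpzp ribq sly jzycp khd kgza
Hunk 5: at line 8 remove [sly] add [nqjb,hjfl] -> 13 lines: anyv kpfj noes qimql acev mbqc swpzp ribq nqjb hjfl jzycp khd kgza
Hunk 6: at line 1 remove [kpfj,noes] add [mof] -> 12 lines: anyv mof qimql acev mbqc swpzp ribq nqjb hjfl jzycp khd kgza
Final line 10: jzycp

Answer: jzycp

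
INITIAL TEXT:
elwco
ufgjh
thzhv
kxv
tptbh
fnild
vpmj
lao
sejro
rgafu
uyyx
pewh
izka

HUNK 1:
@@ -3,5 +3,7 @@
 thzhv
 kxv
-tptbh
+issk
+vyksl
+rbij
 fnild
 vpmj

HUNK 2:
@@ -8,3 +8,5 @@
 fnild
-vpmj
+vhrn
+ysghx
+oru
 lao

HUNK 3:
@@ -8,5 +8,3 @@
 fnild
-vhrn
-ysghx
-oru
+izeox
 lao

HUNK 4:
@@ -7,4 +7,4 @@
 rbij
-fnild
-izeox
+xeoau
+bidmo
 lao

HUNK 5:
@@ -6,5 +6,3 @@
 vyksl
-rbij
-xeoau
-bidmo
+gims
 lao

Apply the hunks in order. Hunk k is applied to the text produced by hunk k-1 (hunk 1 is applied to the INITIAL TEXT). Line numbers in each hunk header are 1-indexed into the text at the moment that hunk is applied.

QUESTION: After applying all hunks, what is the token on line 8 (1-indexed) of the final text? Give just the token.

Hunk 1: at line 3 remove [tptbh] add [issk,vyksl,rbij] -> 15 lines: elwco ufgjh thzhv kxv issk vyksl rbij fnild vpmj lao sejro rgafu uyyx pewh izka
Hunk 2: at line 8 remove [vpmj] add [vhrn,ysghx,oru] -> 17 lines: elwco ufgjh thzhv kxv issk vyksl rbij fnild vhrn ysghx oru lao sejro rgafu uyyx pewh izka
Hunk 3: at line 8 remove [vhrn,ysghx,oru] add [izeox] -> 15 lines: elwco ufgjh thzhv kxv issk vyksl rbij fnild izeox lao sejro rgafu uyyx pewh izka
Hunk 4: at line 7 remove [fnild,izeox] add [xeoau,bidmo] -> 15 lines: elwco ufgjh thzhv kxv issk vyksl rbij xeoau bidmo lao sejro rgafu uyyx pewh izka
Hunk 5: at line 6 remove [rbij,xeoau,bidmo] add [gims] -> 13 lines: elwco ufgjh thzhv kxv issk vyksl gims lao sejro rgafu uyyx pewh izka
Final line 8: lao

Answer: lao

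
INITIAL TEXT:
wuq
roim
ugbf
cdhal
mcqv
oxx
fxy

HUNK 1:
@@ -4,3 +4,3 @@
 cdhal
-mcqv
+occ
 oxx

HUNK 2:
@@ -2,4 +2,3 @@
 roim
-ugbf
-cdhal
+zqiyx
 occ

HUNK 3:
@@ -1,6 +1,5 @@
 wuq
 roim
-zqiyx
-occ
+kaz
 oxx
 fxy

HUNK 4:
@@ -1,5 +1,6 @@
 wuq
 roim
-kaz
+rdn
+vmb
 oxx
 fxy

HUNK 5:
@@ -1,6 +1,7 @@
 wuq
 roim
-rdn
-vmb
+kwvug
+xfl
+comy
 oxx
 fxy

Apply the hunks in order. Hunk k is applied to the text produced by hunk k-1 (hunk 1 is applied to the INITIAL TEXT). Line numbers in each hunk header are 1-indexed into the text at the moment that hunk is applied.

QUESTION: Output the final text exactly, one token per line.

Hunk 1: at line 4 remove [mcqv] add [occ] -> 7 lines: wuq roim ugbf cdhal occ oxx fxy
Hunk 2: at line 2 remove [ugbf,cdhal] add [zqiyx] -> 6 lines: wuq roim zqiyx occ oxx fxy
Hunk 3: at line 1 remove [zqiyx,occ] add [kaz] -> 5 lines: wuq roim kaz oxx fxy
Hunk 4: at line 1 remove [kaz] add [rdn,vmb] -> 6 lines: wuq roim rdn vmb oxx fxy
Hunk 5: at line 1 remove [rdn,vmb] add [kwvug,xfl,comy] -> 7 lines: wuq roim kwvug xfl comy oxx fxy

Answer: wuq
roim
kwvug
xfl
comy
oxx
fxy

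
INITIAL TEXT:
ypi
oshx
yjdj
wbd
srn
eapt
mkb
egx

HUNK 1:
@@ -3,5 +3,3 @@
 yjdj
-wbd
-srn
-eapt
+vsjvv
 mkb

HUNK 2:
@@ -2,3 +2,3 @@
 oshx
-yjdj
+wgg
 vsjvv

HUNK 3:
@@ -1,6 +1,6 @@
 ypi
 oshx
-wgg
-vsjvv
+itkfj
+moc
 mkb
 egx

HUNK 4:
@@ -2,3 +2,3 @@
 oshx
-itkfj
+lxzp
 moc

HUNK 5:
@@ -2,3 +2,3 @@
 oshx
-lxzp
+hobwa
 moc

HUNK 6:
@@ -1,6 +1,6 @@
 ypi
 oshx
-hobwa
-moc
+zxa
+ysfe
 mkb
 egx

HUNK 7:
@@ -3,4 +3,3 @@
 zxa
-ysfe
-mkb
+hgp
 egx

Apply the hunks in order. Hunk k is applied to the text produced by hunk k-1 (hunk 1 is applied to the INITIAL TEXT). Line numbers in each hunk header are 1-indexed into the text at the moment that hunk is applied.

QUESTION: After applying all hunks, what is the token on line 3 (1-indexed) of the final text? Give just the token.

Hunk 1: at line 3 remove [wbd,srn,eapt] add [vsjvv] -> 6 lines: ypi oshx yjdj vsjvv mkb egx
Hunk 2: at line 2 remove [yjdj] add [wgg] -> 6 lines: ypi oshx wgg vsjvv mkb egx
Hunk 3: at line 1 remove [wgg,vsjvv] add [itkfj,moc] -> 6 lines: ypi oshx itkfj moc mkb egx
Hunk 4: at line 2 remove [itkfj] add [lxzp] -> 6 lines: ypi oshx lxzp moc mkb egx
Hunk 5: at line 2 remove [lxzp] add [hobwa] -> 6 lines: ypi oshx hobwa moc mkb egx
Hunk 6: at line 1 remove [hobwa,moc] add [zxa,ysfe] -> 6 lines: ypi oshx zxa ysfe mkb egx
Hunk 7: at line 3 remove [ysfe,mkb] add [hgp] -> 5 lines: ypi oshx zxa hgp egx
Final line 3: zxa

Answer: zxa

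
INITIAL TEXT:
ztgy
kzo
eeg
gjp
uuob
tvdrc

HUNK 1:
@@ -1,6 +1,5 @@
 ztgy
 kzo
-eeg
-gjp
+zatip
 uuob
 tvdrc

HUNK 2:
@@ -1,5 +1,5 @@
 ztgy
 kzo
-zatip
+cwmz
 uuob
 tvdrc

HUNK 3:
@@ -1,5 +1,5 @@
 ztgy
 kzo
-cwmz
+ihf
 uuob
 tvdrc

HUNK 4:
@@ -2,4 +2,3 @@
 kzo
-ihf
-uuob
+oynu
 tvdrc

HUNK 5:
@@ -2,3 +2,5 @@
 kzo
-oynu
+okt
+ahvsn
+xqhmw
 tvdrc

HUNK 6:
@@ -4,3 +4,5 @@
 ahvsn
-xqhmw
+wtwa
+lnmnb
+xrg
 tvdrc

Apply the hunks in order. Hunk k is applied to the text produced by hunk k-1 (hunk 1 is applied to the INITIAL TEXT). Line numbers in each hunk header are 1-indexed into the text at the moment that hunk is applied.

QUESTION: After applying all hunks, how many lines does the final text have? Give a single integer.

Hunk 1: at line 1 remove [eeg,gjp] add [zatip] -> 5 lines: ztgy kzo zatip uuob tvdrc
Hunk 2: at line 1 remove [zatip] add [cwmz] -> 5 lines: ztgy kzo cwmz uuob tvdrc
Hunk 3: at line 1 remove [cwmz] add [ihf] -> 5 lines: ztgy kzo ihf uuob tvdrc
Hunk 4: at line 2 remove [ihf,uuob] add [oynu] -> 4 lines: ztgy kzo oynu tvdrc
Hunk 5: at line 2 remove [oynu] add [okt,ahvsn,xqhmw] -> 6 lines: ztgy kzo okt ahvsn xqhmw tvdrc
Hunk 6: at line 4 remove [xqhmw] add [wtwa,lnmnb,xrg] -> 8 lines: ztgy kzo okt ahvsn wtwa lnmnb xrg tvdrc
Final line count: 8

Answer: 8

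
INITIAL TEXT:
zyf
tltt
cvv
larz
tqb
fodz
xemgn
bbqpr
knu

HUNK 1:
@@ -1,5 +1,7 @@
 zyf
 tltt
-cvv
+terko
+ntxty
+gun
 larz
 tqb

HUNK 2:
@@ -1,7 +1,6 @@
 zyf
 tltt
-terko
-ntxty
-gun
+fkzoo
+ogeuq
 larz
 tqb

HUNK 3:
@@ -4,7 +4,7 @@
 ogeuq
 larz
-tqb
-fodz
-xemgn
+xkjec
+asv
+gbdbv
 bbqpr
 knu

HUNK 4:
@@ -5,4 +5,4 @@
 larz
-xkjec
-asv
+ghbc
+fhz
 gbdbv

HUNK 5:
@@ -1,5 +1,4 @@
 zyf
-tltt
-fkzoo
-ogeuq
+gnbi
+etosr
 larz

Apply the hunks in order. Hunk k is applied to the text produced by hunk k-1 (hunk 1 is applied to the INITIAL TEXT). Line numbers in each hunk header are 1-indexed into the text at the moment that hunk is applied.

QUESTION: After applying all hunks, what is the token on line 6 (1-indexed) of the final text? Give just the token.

Hunk 1: at line 1 remove [cvv] add [terko,ntxty,gun] -> 11 lines: zyf tltt terko ntxty gun larz tqb fodz xemgn bbqpr knu
Hunk 2: at line 1 remove [terko,ntxty,gun] add [fkzoo,ogeuq] -> 10 lines: zyf tltt fkzoo ogeuq larz tqb fodz xemgn bbqpr knu
Hunk 3: at line 4 remove [tqb,fodz,xemgn] add [xkjec,asv,gbdbv] -> 10 lines: zyf tltt fkzoo ogeuq larz xkjec asv gbdbv bbqpr knu
Hunk 4: at line 5 remove [xkjec,asv] add [ghbc,fhz] -> 10 lines: zyf tltt fkzoo ogeuq larz ghbc fhz gbdbv bbqpr knu
Hunk 5: at line 1 remove [tltt,fkzoo,ogeuq] add [gnbi,etosr] -> 9 lines: zyf gnbi etosr larz ghbc fhz gbdbv bbqpr knu
Final line 6: fhz

Answer: fhz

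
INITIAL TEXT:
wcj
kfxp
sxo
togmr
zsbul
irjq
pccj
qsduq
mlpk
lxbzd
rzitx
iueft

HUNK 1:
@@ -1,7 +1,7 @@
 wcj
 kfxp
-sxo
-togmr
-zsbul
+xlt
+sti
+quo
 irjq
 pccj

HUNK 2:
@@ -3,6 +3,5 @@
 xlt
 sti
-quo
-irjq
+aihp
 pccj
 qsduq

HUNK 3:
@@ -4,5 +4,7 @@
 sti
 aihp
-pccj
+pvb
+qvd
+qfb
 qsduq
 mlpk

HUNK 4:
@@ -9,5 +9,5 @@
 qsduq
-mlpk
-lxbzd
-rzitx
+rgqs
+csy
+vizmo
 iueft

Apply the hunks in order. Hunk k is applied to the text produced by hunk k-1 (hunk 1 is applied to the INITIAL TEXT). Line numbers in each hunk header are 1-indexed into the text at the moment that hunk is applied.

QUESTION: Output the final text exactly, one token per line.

Hunk 1: at line 1 remove [sxo,togmr,zsbul] add [xlt,sti,quo] -> 12 lines: wcj kfxp xlt sti quo irjq pccj qsduq mlpk lxbzd rzitx iueft
Hunk 2: at line 3 remove [quo,irjq] add [aihp] -> 11 lines: wcj kfxp xlt sti aihp pccj qsduq mlpk lxbzd rzitx iueft
Hunk 3: at line 4 remove [pccj] add [pvb,qvd,qfb] -> 13 lines: wcj kfxp xlt sti aihp pvb qvd qfb qsduq mlpk lxbzd rzitx iueft
Hunk 4: at line 9 remove [mlpk,lxbzd,rzitx] add [rgqs,csy,vizmo] -> 13 lines: wcj kfxp xlt sti aihp pvb qvd qfb qsduq rgqs csy vizmo iueft

Answer: wcj
kfxp
xlt
sti
aihp
pvb
qvd
qfb
qsduq
rgqs
csy
vizmo
iueft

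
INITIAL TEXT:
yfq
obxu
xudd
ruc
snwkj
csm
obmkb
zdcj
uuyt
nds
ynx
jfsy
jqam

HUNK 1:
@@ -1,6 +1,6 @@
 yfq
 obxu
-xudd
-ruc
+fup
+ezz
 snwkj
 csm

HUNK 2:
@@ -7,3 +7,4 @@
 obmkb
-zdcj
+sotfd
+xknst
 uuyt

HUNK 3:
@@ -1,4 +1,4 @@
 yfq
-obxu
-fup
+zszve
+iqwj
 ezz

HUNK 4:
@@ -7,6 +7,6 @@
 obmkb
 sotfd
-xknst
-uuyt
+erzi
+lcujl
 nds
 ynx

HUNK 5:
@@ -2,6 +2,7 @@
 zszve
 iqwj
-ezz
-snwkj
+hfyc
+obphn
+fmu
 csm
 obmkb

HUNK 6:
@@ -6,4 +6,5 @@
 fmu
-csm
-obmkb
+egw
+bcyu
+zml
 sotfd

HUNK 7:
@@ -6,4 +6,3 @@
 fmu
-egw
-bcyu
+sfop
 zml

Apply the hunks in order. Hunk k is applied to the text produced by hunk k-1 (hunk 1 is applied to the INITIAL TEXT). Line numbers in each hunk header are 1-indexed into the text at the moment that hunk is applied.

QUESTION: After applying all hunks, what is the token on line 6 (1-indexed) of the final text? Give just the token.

Hunk 1: at line 1 remove [xudd,ruc] add [fup,ezz] -> 13 lines: yfq obxu fup ezz snwkj csm obmkb zdcj uuyt nds ynx jfsy jqam
Hunk 2: at line 7 remove [zdcj] add [sotfd,xknst] -> 14 lines: yfq obxu fup ezz snwkj csm obmkb sotfd xknst uuyt nds ynx jfsy jqam
Hunk 3: at line 1 remove [obxu,fup] add [zszve,iqwj] -> 14 lines: yfq zszve iqwj ezz snwkj csm obmkb sotfd xknst uuyt nds ynx jfsy jqam
Hunk 4: at line 7 remove [xknst,uuyt] add [erzi,lcujl] -> 14 lines: yfq zszve iqwj ezz snwkj csm obmkb sotfd erzi lcujl nds ynx jfsy jqam
Hunk 5: at line 2 remove [ezz,snwkj] add [hfyc,obphn,fmu] -> 15 lines: yfq zszve iqwj hfyc obphn fmu csm obmkb sotfd erzi lcujl nds ynx jfsy jqam
Hunk 6: at line 6 remove [csm,obmkb] add [egw,bcyu,zml] -> 16 lines: yfq zszve iqwj hfyc obphn fmu egw bcyu zml sotfd erzi lcujl nds ynx jfsy jqam
Hunk 7: at line 6 remove [egw,bcyu] add [sfop] -> 15 lines: yfq zszve iqwj hfyc obphn fmu sfop zml sotfd erzi lcujl nds ynx jfsy jqam
Final line 6: fmu

Answer: fmu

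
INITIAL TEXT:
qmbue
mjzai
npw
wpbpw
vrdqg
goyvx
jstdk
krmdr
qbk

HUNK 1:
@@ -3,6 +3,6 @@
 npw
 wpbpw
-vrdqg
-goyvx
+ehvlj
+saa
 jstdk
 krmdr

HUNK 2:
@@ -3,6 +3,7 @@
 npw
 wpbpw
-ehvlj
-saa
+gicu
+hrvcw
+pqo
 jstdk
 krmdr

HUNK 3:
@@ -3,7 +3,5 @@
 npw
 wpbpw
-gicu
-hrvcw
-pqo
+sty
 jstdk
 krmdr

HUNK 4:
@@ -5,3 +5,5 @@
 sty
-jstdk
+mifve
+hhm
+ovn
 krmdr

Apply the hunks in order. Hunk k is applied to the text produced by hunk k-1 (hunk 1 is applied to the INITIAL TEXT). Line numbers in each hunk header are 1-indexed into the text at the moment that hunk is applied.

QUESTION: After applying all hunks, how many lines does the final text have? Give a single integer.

Hunk 1: at line 3 remove [vrdqg,goyvx] add [ehvlj,saa] -> 9 lines: qmbue mjzai npw wpbpw ehvlj saa jstdk krmdr qbk
Hunk 2: at line 3 remove [ehvlj,saa] add [gicu,hrvcw,pqo] -> 10 lines: qmbue mjzai npw wpbpw gicu hrvcw pqo jstdk krmdr qbk
Hunk 3: at line 3 remove [gicu,hrvcw,pqo] add [sty] -> 8 lines: qmbue mjzai npw wpbpw sty jstdk krmdr qbk
Hunk 4: at line 5 remove [jstdk] add [mifve,hhm,ovn] -> 10 lines: qmbue mjzai npw wpbpw sty mifve hhm ovn krmdr qbk
Final line count: 10

Answer: 10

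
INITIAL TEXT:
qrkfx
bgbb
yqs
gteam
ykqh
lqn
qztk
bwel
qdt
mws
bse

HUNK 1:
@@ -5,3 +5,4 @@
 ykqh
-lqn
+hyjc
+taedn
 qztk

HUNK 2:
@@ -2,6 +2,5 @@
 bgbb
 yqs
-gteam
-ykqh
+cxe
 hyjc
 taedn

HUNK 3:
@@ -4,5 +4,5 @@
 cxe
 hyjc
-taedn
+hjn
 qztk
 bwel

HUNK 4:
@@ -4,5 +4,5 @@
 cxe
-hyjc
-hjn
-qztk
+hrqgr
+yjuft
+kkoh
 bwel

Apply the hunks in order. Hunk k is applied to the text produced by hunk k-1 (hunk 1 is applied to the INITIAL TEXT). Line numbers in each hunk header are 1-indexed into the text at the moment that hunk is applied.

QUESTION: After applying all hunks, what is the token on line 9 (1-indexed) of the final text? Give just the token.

Hunk 1: at line 5 remove [lqn] add [hyjc,taedn] -> 12 lines: qrkfx bgbb yqs gteam ykqh hyjc taedn qztk bwel qdt mws bse
Hunk 2: at line 2 remove [gteam,ykqh] add [cxe] -> 11 lines: qrkfx bgbb yqs cxe hyjc taedn qztk bwel qdt mws bse
Hunk 3: at line 4 remove [taedn] add [hjn] -> 11 lines: qrkfx bgbb yqs cxe hyjc hjn qztk bwel qdt mws bse
Hunk 4: at line 4 remove [hyjc,hjn,qztk] add [hrqgr,yjuft,kkoh] -> 11 lines: qrkfx bgbb yqs cxe hrqgr yjuft kkoh bwel qdt mws bse
Final line 9: qdt

Answer: qdt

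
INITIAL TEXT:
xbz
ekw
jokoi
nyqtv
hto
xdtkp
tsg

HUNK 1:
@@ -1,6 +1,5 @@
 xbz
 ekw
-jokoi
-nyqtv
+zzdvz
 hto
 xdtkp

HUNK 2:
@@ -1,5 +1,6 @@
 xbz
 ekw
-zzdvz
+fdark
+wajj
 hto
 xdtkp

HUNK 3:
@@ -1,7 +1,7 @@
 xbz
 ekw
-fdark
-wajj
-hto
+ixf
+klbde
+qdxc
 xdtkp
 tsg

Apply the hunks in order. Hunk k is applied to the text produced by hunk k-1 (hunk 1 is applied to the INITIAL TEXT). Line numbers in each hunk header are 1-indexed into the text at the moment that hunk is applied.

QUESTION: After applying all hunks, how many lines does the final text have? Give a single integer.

Answer: 7

Derivation:
Hunk 1: at line 1 remove [jokoi,nyqtv] add [zzdvz] -> 6 lines: xbz ekw zzdvz hto xdtkp tsg
Hunk 2: at line 1 remove [zzdvz] add [fdark,wajj] -> 7 lines: xbz ekw fdark wajj hto xdtkp tsg
Hunk 3: at line 1 remove [fdark,wajj,hto] add [ixf,klbde,qdxc] -> 7 lines: xbz ekw ixf klbde qdxc xdtkp tsg
Final line count: 7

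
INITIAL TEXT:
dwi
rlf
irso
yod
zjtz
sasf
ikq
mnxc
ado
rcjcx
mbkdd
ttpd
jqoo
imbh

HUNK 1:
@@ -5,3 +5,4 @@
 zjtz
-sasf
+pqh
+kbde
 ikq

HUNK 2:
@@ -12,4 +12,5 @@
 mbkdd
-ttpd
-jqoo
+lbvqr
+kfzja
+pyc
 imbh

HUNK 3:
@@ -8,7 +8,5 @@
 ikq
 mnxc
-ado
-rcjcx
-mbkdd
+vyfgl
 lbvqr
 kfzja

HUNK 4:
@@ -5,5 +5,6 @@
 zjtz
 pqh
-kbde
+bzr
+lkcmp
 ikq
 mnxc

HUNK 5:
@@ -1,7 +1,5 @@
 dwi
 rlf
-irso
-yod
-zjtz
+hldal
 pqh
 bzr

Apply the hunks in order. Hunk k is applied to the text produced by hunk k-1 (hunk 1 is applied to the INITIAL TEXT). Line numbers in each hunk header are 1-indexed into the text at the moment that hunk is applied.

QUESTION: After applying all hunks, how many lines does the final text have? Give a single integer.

Hunk 1: at line 5 remove [sasf] add [pqh,kbde] -> 15 lines: dwi rlf irso yod zjtz pqh kbde ikq mnxc ado rcjcx mbkdd ttpd jqoo imbh
Hunk 2: at line 12 remove [ttpd,jqoo] add [lbvqr,kfzja,pyc] -> 16 lines: dwi rlf irso yod zjtz pqh kbde ikq mnxc ado rcjcx mbkdd lbvqr kfzja pyc imbh
Hunk 3: at line 8 remove [ado,rcjcx,mbkdd] add [vyfgl] -> 14 lines: dwi rlf irso yod zjtz pqh kbde ikq mnxc vyfgl lbvqr kfzja pyc imbh
Hunk 4: at line 5 remove [kbde] add [bzr,lkcmp] -> 15 lines: dwi rlf irso yod zjtz pqh bzr lkcmp ikq mnxc vyfgl lbvqr kfzja pyc imbh
Hunk 5: at line 1 remove [irso,yod,zjtz] add [hldal] -> 13 lines: dwi rlf hldal pqh bzr lkcmp ikq mnxc vyfgl lbvqr kfzja pyc imbh
Final line count: 13

Answer: 13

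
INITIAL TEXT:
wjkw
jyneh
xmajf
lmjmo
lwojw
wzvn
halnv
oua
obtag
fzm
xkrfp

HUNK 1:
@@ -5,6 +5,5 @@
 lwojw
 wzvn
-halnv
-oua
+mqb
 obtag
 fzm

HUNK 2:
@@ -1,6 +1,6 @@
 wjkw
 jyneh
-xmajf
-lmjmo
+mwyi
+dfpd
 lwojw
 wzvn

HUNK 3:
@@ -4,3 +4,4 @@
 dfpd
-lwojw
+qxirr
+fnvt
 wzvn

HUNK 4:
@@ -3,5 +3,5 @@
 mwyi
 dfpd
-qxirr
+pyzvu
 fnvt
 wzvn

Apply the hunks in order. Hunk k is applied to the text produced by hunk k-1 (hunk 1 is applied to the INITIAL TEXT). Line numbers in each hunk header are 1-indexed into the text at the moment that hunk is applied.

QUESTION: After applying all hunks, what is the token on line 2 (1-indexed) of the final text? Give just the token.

Answer: jyneh

Derivation:
Hunk 1: at line 5 remove [halnv,oua] add [mqb] -> 10 lines: wjkw jyneh xmajf lmjmo lwojw wzvn mqb obtag fzm xkrfp
Hunk 2: at line 1 remove [xmajf,lmjmo] add [mwyi,dfpd] -> 10 lines: wjkw jyneh mwyi dfpd lwojw wzvn mqb obtag fzm xkrfp
Hunk 3: at line 4 remove [lwojw] add [qxirr,fnvt] -> 11 lines: wjkw jyneh mwyi dfpd qxirr fnvt wzvn mqb obtag fzm xkrfp
Hunk 4: at line 3 remove [qxirr] add [pyzvu] -> 11 lines: wjkw jyneh mwyi dfpd pyzvu fnvt wzvn mqb obtag fzm xkrfp
Final line 2: jyneh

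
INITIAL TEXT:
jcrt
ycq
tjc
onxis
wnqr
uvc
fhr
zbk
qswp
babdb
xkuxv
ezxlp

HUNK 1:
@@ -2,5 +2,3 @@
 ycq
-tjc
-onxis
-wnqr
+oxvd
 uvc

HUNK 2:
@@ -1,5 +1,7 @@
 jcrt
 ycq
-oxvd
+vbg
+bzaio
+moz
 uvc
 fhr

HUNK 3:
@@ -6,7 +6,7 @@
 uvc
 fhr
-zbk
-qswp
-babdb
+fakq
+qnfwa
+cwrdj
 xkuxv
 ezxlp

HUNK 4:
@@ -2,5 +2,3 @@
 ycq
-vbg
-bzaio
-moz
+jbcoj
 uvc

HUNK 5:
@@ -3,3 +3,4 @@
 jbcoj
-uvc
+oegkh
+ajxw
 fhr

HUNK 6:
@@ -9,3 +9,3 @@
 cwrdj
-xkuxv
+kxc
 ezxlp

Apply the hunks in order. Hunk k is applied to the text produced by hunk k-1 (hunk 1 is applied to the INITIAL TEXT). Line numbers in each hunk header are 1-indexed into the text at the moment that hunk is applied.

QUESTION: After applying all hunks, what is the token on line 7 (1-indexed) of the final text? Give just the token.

Hunk 1: at line 2 remove [tjc,onxis,wnqr] add [oxvd] -> 10 lines: jcrt ycq oxvd uvc fhr zbk qswp babdb xkuxv ezxlp
Hunk 2: at line 1 remove [oxvd] add [vbg,bzaio,moz] -> 12 lines: jcrt ycq vbg bzaio moz uvc fhr zbk qswp babdb xkuxv ezxlp
Hunk 3: at line 6 remove [zbk,qswp,babdb] add [fakq,qnfwa,cwrdj] -> 12 lines: jcrt ycq vbg bzaio moz uvc fhr fakq qnfwa cwrdj xkuxv ezxlp
Hunk 4: at line 2 remove [vbg,bzaio,moz] add [jbcoj] -> 10 lines: jcrt ycq jbcoj uvc fhr fakq qnfwa cwrdj xkuxv ezxlp
Hunk 5: at line 3 remove [uvc] add [oegkh,ajxw] -> 11 lines: jcrt ycq jbcoj oegkh ajxw fhr fakq qnfwa cwrdj xkuxv ezxlp
Hunk 6: at line 9 remove [xkuxv] add [kxc] -> 11 lines: jcrt ycq jbcoj oegkh ajxw fhr fakq qnfwa cwrdj kxc ezxlp
Final line 7: fakq

Answer: fakq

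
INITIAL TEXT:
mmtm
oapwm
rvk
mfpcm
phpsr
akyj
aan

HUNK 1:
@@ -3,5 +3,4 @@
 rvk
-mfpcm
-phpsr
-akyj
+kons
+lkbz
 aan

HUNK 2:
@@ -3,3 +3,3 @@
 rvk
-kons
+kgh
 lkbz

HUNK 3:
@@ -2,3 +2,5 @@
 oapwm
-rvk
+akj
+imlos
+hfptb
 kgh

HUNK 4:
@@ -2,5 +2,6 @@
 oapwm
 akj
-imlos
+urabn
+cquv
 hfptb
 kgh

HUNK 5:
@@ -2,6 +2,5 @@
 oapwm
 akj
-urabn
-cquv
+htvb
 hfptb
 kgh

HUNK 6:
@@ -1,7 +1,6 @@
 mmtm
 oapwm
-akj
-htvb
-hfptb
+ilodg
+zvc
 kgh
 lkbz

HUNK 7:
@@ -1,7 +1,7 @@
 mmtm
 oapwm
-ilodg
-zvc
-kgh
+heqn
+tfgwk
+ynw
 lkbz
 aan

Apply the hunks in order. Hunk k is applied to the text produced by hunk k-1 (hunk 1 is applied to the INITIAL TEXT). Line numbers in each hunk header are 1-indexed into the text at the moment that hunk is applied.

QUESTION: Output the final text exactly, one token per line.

Hunk 1: at line 3 remove [mfpcm,phpsr,akyj] add [kons,lkbz] -> 6 lines: mmtm oapwm rvk kons lkbz aan
Hunk 2: at line 3 remove [kons] add [kgh] -> 6 lines: mmtm oapwm rvk kgh lkbz aan
Hunk 3: at line 2 remove [rvk] add [akj,imlos,hfptb] -> 8 lines: mmtm oapwm akj imlos hfptb kgh lkbz aan
Hunk 4: at line 2 remove [imlos] add [urabn,cquv] -> 9 lines: mmtm oapwm akj urabn cquv hfptb kgh lkbz aan
Hunk 5: at line 2 remove [urabn,cquv] add [htvb] -> 8 lines: mmtm oapwm akj htvb hfptb kgh lkbz aan
Hunk 6: at line 1 remove [akj,htvb,hfptb] add [ilodg,zvc] -> 7 lines: mmtm oapwm ilodg zvc kgh lkbz aan
Hunk 7: at line 1 remove [ilodg,zvc,kgh] add [heqn,tfgwk,ynw] -> 7 lines: mmtm oapwm heqn tfgwk ynw lkbz aan

Answer: mmtm
oapwm
heqn
tfgwk
ynw
lkbz
aan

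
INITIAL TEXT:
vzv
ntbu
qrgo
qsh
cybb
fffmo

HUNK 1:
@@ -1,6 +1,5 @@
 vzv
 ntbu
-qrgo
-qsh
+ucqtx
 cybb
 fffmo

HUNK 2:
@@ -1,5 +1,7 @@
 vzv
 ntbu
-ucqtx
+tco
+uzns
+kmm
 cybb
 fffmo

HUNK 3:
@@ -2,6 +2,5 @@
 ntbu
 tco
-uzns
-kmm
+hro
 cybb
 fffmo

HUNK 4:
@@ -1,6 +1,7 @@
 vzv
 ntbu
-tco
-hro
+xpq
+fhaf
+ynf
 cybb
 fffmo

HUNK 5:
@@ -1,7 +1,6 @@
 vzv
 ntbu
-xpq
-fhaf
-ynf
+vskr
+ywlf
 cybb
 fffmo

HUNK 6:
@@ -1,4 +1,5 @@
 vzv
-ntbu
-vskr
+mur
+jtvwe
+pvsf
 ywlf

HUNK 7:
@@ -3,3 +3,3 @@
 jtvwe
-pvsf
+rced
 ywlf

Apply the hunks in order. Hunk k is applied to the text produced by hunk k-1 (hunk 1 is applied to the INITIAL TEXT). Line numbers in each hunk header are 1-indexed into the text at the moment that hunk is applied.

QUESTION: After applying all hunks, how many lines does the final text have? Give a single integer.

Answer: 7

Derivation:
Hunk 1: at line 1 remove [qrgo,qsh] add [ucqtx] -> 5 lines: vzv ntbu ucqtx cybb fffmo
Hunk 2: at line 1 remove [ucqtx] add [tco,uzns,kmm] -> 7 lines: vzv ntbu tco uzns kmm cybb fffmo
Hunk 3: at line 2 remove [uzns,kmm] add [hro] -> 6 lines: vzv ntbu tco hro cybb fffmo
Hunk 4: at line 1 remove [tco,hro] add [xpq,fhaf,ynf] -> 7 lines: vzv ntbu xpq fhaf ynf cybb fffmo
Hunk 5: at line 1 remove [xpq,fhaf,ynf] add [vskr,ywlf] -> 6 lines: vzv ntbu vskr ywlf cybb fffmo
Hunk 6: at line 1 remove [ntbu,vskr] add [mur,jtvwe,pvsf] -> 7 lines: vzv mur jtvwe pvsf ywlf cybb fffmo
Hunk 7: at line 3 remove [pvsf] add [rced] -> 7 lines: vzv mur jtvwe rced ywlf cybb fffmo
Final line count: 7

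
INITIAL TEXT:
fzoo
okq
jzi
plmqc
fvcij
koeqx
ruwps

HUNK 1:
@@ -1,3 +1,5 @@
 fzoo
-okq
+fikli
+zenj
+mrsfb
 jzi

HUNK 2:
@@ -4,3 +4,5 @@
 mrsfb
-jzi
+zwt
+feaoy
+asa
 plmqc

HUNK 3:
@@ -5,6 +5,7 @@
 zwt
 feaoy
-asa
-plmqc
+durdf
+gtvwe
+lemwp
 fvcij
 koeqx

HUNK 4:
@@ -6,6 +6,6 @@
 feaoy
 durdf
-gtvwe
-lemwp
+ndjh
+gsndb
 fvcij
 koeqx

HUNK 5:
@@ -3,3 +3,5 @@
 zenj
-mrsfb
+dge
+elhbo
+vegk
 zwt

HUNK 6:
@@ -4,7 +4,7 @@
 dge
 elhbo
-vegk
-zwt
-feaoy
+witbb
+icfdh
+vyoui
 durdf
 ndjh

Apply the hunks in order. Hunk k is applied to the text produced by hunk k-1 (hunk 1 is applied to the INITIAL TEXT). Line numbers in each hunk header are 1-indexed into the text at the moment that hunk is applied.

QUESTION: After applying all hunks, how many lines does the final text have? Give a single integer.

Hunk 1: at line 1 remove [okq] add [fikli,zenj,mrsfb] -> 9 lines: fzoo fikli zenj mrsfb jzi plmqc fvcij koeqx ruwps
Hunk 2: at line 4 remove [jzi] add [zwt,feaoy,asa] -> 11 lines: fzoo fikli zenj mrsfb zwt feaoy asa plmqc fvcij koeqx ruwps
Hunk 3: at line 5 remove [asa,plmqc] add [durdf,gtvwe,lemwp] -> 12 lines: fzoo fikli zenj mrsfb zwt feaoy durdf gtvwe lemwp fvcij koeqx ruwps
Hunk 4: at line 6 remove [gtvwe,lemwp] add [ndjh,gsndb] -> 12 lines: fzoo fikli zenj mrsfb zwt feaoy durdf ndjh gsndb fvcij koeqx ruwps
Hunk 5: at line 3 remove [mrsfb] add [dge,elhbo,vegk] -> 14 lines: fzoo fikli zenj dge elhbo vegk zwt feaoy durdf ndjh gsndb fvcij koeqx ruwps
Hunk 6: at line 4 remove [vegk,zwt,feaoy] add [witbb,icfdh,vyoui] -> 14 lines: fzoo fikli zenj dge elhbo witbb icfdh vyoui durdf ndjh gsndb fvcij koeqx ruwps
Final line count: 14

Answer: 14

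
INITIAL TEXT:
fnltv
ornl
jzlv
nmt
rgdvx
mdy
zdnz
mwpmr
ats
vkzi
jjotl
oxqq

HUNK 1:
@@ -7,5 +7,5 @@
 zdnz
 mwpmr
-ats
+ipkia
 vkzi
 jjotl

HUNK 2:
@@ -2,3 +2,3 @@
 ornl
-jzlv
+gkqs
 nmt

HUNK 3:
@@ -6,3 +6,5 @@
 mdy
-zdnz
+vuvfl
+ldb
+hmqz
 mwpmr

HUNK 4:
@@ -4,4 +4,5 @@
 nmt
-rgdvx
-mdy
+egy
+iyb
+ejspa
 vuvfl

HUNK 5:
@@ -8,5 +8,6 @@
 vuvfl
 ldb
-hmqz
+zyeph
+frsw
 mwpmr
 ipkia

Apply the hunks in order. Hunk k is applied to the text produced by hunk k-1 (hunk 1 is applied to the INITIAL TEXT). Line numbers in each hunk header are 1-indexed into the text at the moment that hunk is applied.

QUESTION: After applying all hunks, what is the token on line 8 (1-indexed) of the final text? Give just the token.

Hunk 1: at line 7 remove [ats] add [ipkia] -> 12 lines: fnltv ornl jzlv nmt rgdvx mdy zdnz mwpmr ipkia vkzi jjotl oxqq
Hunk 2: at line 2 remove [jzlv] add [gkqs] -> 12 lines: fnltv ornl gkqs nmt rgdvx mdy zdnz mwpmr ipkia vkzi jjotl oxqq
Hunk 3: at line 6 remove [zdnz] add [vuvfl,ldb,hmqz] -> 14 lines: fnltv ornl gkqs nmt rgdvx mdy vuvfl ldb hmqz mwpmr ipkia vkzi jjotl oxqq
Hunk 4: at line 4 remove [rgdvx,mdy] add [egy,iyb,ejspa] -> 15 lines: fnltv ornl gkqs nmt egy iyb ejspa vuvfl ldb hmqz mwpmr ipkia vkzi jjotl oxqq
Hunk 5: at line 8 remove [hmqz] add [zyeph,frsw] -> 16 lines: fnltv ornl gkqs nmt egy iyb ejspa vuvfl ldb zyeph frsw mwpmr ipkia vkzi jjotl oxqq
Final line 8: vuvfl

Answer: vuvfl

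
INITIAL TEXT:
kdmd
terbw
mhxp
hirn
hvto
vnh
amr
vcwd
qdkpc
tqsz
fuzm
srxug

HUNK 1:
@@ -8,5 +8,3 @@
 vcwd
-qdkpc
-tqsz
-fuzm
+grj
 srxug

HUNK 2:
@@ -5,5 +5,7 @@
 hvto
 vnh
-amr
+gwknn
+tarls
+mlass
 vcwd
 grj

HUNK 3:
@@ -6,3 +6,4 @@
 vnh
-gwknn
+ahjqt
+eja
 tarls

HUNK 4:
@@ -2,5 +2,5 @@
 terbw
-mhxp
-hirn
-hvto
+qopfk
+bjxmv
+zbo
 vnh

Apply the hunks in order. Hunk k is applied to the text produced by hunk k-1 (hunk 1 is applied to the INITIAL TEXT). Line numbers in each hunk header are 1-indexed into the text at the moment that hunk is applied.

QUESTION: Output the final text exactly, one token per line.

Answer: kdmd
terbw
qopfk
bjxmv
zbo
vnh
ahjqt
eja
tarls
mlass
vcwd
grj
srxug

Derivation:
Hunk 1: at line 8 remove [qdkpc,tqsz,fuzm] add [grj] -> 10 lines: kdmd terbw mhxp hirn hvto vnh amr vcwd grj srxug
Hunk 2: at line 5 remove [amr] add [gwknn,tarls,mlass] -> 12 lines: kdmd terbw mhxp hirn hvto vnh gwknn tarls mlass vcwd grj srxug
Hunk 3: at line 6 remove [gwknn] add [ahjqt,eja] -> 13 lines: kdmd terbw mhxp hirn hvto vnh ahjqt eja tarls mlass vcwd grj srxug
Hunk 4: at line 2 remove [mhxp,hirn,hvto] add [qopfk,bjxmv,zbo] -> 13 lines: kdmd terbw qopfk bjxmv zbo vnh ahjqt eja tarls mlass vcwd grj srxug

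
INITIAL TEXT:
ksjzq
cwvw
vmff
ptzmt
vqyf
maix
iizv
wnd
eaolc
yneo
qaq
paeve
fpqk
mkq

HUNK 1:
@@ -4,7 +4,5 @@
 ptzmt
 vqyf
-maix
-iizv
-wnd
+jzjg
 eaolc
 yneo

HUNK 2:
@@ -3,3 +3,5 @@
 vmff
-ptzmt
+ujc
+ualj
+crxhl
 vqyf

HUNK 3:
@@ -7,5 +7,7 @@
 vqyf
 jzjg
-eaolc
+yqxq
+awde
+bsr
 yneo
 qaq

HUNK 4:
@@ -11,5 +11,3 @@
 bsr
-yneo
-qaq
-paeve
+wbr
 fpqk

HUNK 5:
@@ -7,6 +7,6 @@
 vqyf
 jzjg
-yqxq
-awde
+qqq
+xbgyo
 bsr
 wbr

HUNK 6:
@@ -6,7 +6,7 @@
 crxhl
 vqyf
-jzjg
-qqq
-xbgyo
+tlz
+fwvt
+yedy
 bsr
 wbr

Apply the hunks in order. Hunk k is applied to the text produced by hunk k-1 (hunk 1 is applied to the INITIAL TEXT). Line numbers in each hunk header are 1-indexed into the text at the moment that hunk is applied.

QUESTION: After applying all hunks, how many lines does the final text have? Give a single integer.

Hunk 1: at line 4 remove [maix,iizv,wnd] add [jzjg] -> 12 lines: ksjzq cwvw vmff ptzmt vqyf jzjg eaolc yneo qaq paeve fpqk mkq
Hunk 2: at line 3 remove [ptzmt] add [ujc,ualj,crxhl] -> 14 lines: ksjzq cwvw vmff ujc ualj crxhl vqyf jzjg eaolc yneo qaq paeve fpqk mkq
Hunk 3: at line 7 remove [eaolc] add [yqxq,awde,bsr] -> 16 lines: ksjzq cwvw vmff ujc ualj crxhl vqyf jzjg yqxq awde bsr yneo qaq paeve fpqk mkq
Hunk 4: at line 11 remove [yneo,qaq,paeve] add [wbr] -> 14 lines: ksjzq cwvw vmff ujc ualj crxhl vqyf jzjg yqxq awde bsr wbr fpqk mkq
Hunk 5: at line 7 remove [yqxq,awde] add [qqq,xbgyo] -> 14 lines: ksjzq cwvw vmff ujc ualj crxhl vqyf jzjg qqq xbgyo bsr wbr fpqk mkq
Hunk 6: at line 6 remove [jzjg,qqq,xbgyo] add [tlz,fwvt,yedy] -> 14 lines: ksjzq cwvw vmff ujc ualj crxhl vqyf tlz fwvt yedy bsr wbr fpqk mkq
Final line count: 14

Answer: 14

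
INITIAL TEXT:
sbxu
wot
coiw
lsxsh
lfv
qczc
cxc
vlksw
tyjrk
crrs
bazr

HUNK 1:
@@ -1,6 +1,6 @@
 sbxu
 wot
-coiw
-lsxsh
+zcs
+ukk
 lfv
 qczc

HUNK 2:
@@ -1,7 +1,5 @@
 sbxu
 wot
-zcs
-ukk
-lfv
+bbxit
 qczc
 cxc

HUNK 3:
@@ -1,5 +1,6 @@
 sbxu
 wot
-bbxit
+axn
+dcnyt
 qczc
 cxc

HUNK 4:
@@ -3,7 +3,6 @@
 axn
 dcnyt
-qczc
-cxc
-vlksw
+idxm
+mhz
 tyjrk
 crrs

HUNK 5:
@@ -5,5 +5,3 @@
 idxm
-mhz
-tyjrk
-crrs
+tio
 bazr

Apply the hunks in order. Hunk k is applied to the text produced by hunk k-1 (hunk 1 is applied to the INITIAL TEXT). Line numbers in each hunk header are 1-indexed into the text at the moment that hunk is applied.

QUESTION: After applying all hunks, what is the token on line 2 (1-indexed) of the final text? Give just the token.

Hunk 1: at line 1 remove [coiw,lsxsh] add [zcs,ukk] -> 11 lines: sbxu wot zcs ukk lfv qczc cxc vlksw tyjrk crrs bazr
Hunk 2: at line 1 remove [zcs,ukk,lfv] add [bbxit] -> 9 lines: sbxu wot bbxit qczc cxc vlksw tyjrk crrs bazr
Hunk 3: at line 1 remove [bbxit] add [axn,dcnyt] -> 10 lines: sbxu wot axn dcnyt qczc cxc vlksw tyjrk crrs bazr
Hunk 4: at line 3 remove [qczc,cxc,vlksw] add [idxm,mhz] -> 9 lines: sbxu wot axn dcnyt idxm mhz tyjrk crrs bazr
Hunk 5: at line 5 remove [mhz,tyjrk,crrs] add [tio] -> 7 lines: sbxu wot axn dcnyt idxm tio bazr
Final line 2: wot

Answer: wot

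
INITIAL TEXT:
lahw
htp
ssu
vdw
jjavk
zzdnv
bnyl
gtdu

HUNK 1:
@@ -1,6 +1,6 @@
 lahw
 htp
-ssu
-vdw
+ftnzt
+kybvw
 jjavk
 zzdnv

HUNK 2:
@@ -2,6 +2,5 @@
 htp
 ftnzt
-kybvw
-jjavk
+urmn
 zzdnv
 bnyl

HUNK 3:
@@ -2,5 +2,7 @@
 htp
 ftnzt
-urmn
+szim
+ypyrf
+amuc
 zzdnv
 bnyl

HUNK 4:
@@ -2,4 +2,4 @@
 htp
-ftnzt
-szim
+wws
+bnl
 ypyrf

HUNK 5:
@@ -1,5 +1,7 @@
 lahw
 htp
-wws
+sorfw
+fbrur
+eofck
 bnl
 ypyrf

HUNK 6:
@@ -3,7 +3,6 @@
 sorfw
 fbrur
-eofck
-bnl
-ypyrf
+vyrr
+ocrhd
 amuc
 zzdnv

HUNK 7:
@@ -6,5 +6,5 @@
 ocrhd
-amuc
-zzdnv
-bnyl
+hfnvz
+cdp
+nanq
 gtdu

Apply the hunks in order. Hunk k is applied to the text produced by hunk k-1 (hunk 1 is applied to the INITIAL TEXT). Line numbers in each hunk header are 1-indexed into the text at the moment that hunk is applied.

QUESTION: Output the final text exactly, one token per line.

Hunk 1: at line 1 remove [ssu,vdw] add [ftnzt,kybvw] -> 8 lines: lahw htp ftnzt kybvw jjavk zzdnv bnyl gtdu
Hunk 2: at line 2 remove [kybvw,jjavk] add [urmn] -> 7 lines: lahw htp ftnzt urmn zzdnv bnyl gtdu
Hunk 3: at line 2 remove [urmn] add [szim,ypyrf,amuc] -> 9 lines: lahw htp ftnzt szim ypyrf amuc zzdnv bnyl gtdu
Hunk 4: at line 2 remove [ftnzt,szim] add [wws,bnl] -> 9 lines: lahw htp wws bnl ypyrf amuc zzdnv bnyl gtdu
Hunk 5: at line 1 remove [wws] add [sorfw,fbrur,eofck] -> 11 lines: lahw htp sorfw fbrur eofck bnl ypyrf amuc zzdnv bnyl gtdu
Hunk 6: at line 3 remove [eofck,bnl,ypyrf] add [vyrr,ocrhd] -> 10 lines: lahw htp sorfw fbrur vyrr ocrhd amuc zzdnv bnyl gtdu
Hunk 7: at line 6 remove [amuc,zzdnv,bnyl] add [hfnvz,cdp,nanq] -> 10 lines: lahw htp sorfw fbrur vyrr ocrhd hfnvz cdp nanq gtdu

Answer: lahw
htp
sorfw
fbrur
vyrr
ocrhd
hfnvz
cdp
nanq
gtdu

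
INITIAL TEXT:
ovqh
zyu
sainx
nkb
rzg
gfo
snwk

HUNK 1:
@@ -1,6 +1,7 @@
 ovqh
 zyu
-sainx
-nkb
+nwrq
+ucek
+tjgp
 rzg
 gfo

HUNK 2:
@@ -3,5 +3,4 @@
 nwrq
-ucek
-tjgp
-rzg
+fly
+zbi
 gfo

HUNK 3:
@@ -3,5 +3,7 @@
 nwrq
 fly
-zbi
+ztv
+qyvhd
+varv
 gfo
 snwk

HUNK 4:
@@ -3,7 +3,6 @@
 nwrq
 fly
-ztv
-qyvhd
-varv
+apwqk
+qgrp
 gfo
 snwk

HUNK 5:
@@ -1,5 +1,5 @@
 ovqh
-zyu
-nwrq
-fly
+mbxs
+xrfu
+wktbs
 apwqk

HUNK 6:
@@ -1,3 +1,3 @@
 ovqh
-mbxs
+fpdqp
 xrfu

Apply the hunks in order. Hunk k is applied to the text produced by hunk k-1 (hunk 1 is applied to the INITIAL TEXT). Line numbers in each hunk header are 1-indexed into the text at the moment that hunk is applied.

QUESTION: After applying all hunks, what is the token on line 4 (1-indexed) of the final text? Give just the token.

Answer: wktbs

Derivation:
Hunk 1: at line 1 remove [sainx,nkb] add [nwrq,ucek,tjgp] -> 8 lines: ovqh zyu nwrq ucek tjgp rzg gfo snwk
Hunk 2: at line 3 remove [ucek,tjgp,rzg] add [fly,zbi] -> 7 lines: ovqh zyu nwrq fly zbi gfo snwk
Hunk 3: at line 3 remove [zbi] add [ztv,qyvhd,varv] -> 9 lines: ovqh zyu nwrq fly ztv qyvhd varv gfo snwk
Hunk 4: at line 3 remove [ztv,qyvhd,varv] add [apwqk,qgrp] -> 8 lines: ovqh zyu nwrq fly apwqk qgrp gfo snwk
Hunk 5: at line 1 remove [zyu,nwrq,fly] add [mbxs,xrfu,wktbs] -> 8 lines: ovqh mbxs xrfu wktbs apwqk qgrp gfo snwk
Hunk 6: at line 1 remove [mbxs] add [fpdqp] -> 8 lines: ovqh fpdqp xrfu wktbs apwqk qgrp gfo snwk
Final line 4: wktbs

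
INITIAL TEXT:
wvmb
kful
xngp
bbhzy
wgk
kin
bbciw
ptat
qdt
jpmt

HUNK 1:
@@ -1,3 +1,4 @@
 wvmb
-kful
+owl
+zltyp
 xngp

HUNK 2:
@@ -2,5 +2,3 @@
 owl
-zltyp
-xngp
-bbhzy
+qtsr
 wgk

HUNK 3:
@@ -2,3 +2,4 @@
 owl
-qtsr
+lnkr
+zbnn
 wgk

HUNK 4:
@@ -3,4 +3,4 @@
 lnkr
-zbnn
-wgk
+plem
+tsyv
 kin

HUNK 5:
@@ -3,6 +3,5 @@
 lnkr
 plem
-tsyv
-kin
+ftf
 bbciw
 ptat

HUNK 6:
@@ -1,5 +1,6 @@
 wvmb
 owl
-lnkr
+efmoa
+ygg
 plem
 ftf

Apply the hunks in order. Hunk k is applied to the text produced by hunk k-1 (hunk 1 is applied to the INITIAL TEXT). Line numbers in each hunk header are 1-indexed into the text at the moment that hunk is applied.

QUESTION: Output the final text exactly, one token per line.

Hunk 1: at line 1 remove [kful] add [owl,zltyp] -> 11 lines: wvmb owl zltyp xngp bbhzy wgk kin bbciw ptat qdt jpmt
Hunk 2: at line 2 remove [zltyp,xngp,bbhzy] add [qtsr] -> 9 lines: wvmb owl qtsr wgk kin bbciw ptat qdt jpmt
Hunk 3: at line 2 remove [qtsr] add [lnkr,zbnn] -> 10 lines: wvmb owl lnkr zbnn wgk kin bbciw ptat qdt jpmt
Hunk 4: at line 3 remove [zbnn,wgk] add [plem,tsyv] -> 10 lines: wvmb owl lnkr plem tsyv kin bbciw ptat qdt jpmt
Hunk 5: at line 3 remove [tsyv,kin] add [ftf] -> 9 lines: wvmb owl lnkr plem ftf bbciw ptat qdt jpmt
Hunk 6: at line 1 remove [lnkr] add [efmoa,ygg] -> 10 lines: wvmb owl efmoa ygg plem ftf bbciw ptat qdt jpmt

Answer: wvmb
owl
efmoa
ygg
plem
ftf
bbciw
ptat
qdt
jpmt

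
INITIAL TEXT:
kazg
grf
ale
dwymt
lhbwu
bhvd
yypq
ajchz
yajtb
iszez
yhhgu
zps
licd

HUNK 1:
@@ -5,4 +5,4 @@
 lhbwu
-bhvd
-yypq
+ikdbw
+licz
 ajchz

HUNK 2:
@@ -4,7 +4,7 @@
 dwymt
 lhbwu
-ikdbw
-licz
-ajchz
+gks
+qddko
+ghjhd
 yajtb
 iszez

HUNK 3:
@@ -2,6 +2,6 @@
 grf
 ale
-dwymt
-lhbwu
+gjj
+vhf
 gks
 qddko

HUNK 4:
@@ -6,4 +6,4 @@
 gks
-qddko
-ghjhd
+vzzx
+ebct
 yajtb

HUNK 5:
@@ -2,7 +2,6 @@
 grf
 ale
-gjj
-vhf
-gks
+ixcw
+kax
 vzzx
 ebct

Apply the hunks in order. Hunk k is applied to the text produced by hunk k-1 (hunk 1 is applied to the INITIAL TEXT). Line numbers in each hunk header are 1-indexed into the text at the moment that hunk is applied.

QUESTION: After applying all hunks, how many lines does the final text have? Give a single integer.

Hunk 1: at line 5 remove [bhvd,yypq] add [ikdbw,licz] -> 13 lines: kazg grf ale dwymt lhbwu ikdbw licz ajchz yajtb iszez yhhgu zps licd
Hunk 2: at line 4 remove [ikdbw,licz,ajchz] add [gks,qddko,ghjhd] -> 13 lines: kazg grf ale dwymt lhbwu gks qddko ghjhd yajtb iszez yhhgu zps licd
Hunk 3: at line 2 remove [dwymt,lhbwu] add [gjj,vhf] -> 13 lines: kazg grf ale gjj vhf gks qddko ghjhd yajtb iszez yhhgu zps licd
Hunk 4: at line 6 remove [qddko,ghjhd] add [vzzx,ebct] -> 13 lines: kazg grf ale gjj vhf gks vzzx ebct yajtb iszez yhhgu zps licd
Hunk 5: at line 2 remove [gjj,vhf,gks] add [ixcw,kax] -> 12 lines: kazg grf ale ixcw kax vzzx ebct yajtb iszez yhhgu zps licd
Final line count: 12

Answer: 12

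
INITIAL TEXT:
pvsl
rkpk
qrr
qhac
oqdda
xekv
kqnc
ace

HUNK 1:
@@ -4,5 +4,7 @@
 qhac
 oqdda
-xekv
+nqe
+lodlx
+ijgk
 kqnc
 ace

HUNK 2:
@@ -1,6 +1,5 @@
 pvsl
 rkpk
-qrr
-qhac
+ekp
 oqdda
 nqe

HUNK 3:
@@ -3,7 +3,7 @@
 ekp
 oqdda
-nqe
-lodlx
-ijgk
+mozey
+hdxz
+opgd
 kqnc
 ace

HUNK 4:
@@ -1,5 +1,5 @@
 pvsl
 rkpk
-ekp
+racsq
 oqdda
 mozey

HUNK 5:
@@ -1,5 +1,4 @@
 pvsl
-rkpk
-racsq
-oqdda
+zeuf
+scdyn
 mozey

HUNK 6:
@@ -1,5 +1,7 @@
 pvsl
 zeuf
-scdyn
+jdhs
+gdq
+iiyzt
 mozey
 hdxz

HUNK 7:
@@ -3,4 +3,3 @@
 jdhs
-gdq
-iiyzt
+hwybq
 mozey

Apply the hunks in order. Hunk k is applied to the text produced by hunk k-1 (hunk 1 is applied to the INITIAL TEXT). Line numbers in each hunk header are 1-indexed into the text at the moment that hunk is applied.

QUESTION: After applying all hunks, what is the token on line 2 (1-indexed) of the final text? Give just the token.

Hunk 1: at line 4 remove [xekv] add [nqe,lodlx,ijgk] -> 10 lines: pvsl rkpk qrr qhac oqdda nqe lodlx ijgk kqnc ace
Hunk 2: at line 1 remove [qrr,qhac] add [ekp] -> 9 lines: pvsl rkpk ekp oqdda nqe lodlx ijgk kqnc ace
Hunk 3: at line 3 remove [nqe,lodlx,ijgk] add [mozey,hdxz,opgd] -> 9 lines: pvsl rkpk ekp oqdda mozey hdxz opgd kqnc ace
Hunk 4: at line 1 remove [ekp] add [racsq] -> 9 lines: pvsl rkpk racsq oqdda mozey hdxz opgd kqnc ace
Hunk 5: at line 1 remove [rkpk,racsq,oqdda] add [zeuf,scdyn] -> 8 lines: pvsl zeuf scdyn mozey hdxz opgd kqnc ace
Hunk 6: at line 1 remove [scdyn] add [jdhs,gdq,iiyzt] -> 10 lines: pvsl zeuf jdhs gdq iiyzt mozey hdxz opgd kqnc ace
Hunk 7: at line 3 remove [gdq,iiyzt] add [hwybq] -> 9 lines: pvsl zeuf jdhs hwybq mozey hdxz opgd kqnc ace
Final line 2: zeuf

Answer: zeuf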